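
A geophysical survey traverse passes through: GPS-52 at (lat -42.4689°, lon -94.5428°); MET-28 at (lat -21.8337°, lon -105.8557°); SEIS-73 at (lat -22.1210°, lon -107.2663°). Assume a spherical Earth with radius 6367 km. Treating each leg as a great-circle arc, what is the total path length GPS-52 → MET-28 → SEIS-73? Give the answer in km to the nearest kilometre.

GPS-52→MET-28: c = 0.396187 rad, d = 2522.52 km
MET-28→SEIS-73: c = 0.023375 rad, d = 148.83 km
Total = 2522.52 + 148.83 = 2671.35 km

2671 km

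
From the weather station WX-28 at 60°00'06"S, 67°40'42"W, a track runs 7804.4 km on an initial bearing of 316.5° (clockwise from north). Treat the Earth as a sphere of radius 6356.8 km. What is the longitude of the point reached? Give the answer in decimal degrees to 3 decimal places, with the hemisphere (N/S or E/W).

WX-28: φ = -60.00167°, λ = -67.67833°
δ = d/R = 7804.4/6356.8 = 1.227725 rad
φ₂ = arcsin(sin φ₁ cos δ + cos φ₁ sin δ cos θ)
   = arcsin(-0.86604·0.33638 + 0.49997·0.94173·0.72537) = 2.87832°
λ₂ = λ₁ + atan2(sin θ sin δ cos φ₁, cos δ − sin φ₁ sin φ₂) = -108.14911°

108.149°W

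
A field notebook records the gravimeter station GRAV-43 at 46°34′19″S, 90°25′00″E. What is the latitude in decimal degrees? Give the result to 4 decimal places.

46.5719°S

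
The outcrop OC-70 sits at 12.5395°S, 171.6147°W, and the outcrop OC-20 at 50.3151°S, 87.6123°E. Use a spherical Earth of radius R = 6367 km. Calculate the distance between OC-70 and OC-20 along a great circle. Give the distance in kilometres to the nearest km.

Δφ = -37.7756°,  Δλ = -100.7730°
a = sin²(Δφ/2) + cos φ₁ cos φ₂ sin²(Δλ/2) = 0.474715
c = 2·arcsin(√a) = 1.520204 rad = 87.1013°
d = R·c = 6367 × 1.520204 = 9679.1 km

9679 km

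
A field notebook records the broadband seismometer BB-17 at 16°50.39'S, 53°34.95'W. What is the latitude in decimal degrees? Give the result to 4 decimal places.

16.8398°S

16° + 50.39′/60 = 16 + 0.83983 = 16.8398°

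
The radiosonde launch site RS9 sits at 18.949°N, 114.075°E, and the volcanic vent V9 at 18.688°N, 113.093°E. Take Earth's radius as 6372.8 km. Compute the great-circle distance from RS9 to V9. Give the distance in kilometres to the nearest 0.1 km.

107.4 km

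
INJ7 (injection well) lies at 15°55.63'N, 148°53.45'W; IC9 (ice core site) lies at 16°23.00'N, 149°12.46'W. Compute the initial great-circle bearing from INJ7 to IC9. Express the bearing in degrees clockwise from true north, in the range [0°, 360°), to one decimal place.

326.3°

INJ7: φ = +15.92717°, λ = -148.89083°
IC9: φ = +16.38333°, λ = -149.20767°
Δλ = -0.3168°
y = sin Δλ · cos φ₂ = -0.005305
x = cos φ₁ sin φ₂ − sin φ₁ cos φ₂ cos Δλ = 0.007966
θ = atan2(y, x) = -33.6645° → 326.3355° (mod 360°)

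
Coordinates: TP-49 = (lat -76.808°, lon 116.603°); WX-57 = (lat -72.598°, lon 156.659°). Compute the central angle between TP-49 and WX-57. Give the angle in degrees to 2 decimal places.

Δφ = 4.2100°,  Δλ = 40.0560°
a = sin²(Δφ/2) + cos φ₁ cos φ₂ sin²(Δλ/2) = 0.009355
c = 2·arcsin(√a) = 0.193742 rad = 11.1006°

11.10°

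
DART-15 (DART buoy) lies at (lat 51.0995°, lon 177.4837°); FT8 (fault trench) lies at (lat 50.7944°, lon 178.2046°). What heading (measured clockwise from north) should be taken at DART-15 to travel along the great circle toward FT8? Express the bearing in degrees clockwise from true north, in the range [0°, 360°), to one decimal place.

123.6°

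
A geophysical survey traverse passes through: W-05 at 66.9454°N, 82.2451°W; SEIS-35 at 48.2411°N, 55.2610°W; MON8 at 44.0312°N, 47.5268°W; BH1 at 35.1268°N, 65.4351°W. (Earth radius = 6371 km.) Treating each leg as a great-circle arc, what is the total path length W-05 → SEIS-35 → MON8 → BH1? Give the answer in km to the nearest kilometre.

5163 km

W-05→SEIS-35: c = 0.405786 rad, d = 2585.26 km
SEIS-35→MON8: c = 0.118847 rad, d = 757.18 km
MON8→BH1: c = 0.285723 rad, d = 1820.34 km
Total = 2585.26 + 757.18 + 1820.34 = 5162.78 km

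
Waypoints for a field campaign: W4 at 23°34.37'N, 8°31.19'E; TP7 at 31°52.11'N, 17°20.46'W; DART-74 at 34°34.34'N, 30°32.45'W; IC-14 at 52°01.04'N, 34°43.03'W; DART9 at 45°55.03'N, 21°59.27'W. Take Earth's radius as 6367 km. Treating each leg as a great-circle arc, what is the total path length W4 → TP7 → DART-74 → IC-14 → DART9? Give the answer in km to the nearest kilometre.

7074 km

W4: φ = +23.57283°, λ = +8.51983°
TP7: φ = +31.86850°, λ = -17.34100°
DART-74: φ = +34.57233°, λ = -30.54083°
IC-14: φ = +52.01733°, λ = -34.71717°
DART9: φ = +45.91717°, λ = -21.98783°
W4→TP7: c = 0.423672 rad, d = 2697.52 km
TP7→DART-74: c = 0.198258 rad, d = 1262.31 km
DART-74→IC-14: c = 0.308930 rad, d = 1966.95 km
IC-14→DART9: c = 0.180163 rad, d = 1147.10 km
Total = 2697.52 + 1262.31 + 1966.95 + 1147.10 = 7073.88 km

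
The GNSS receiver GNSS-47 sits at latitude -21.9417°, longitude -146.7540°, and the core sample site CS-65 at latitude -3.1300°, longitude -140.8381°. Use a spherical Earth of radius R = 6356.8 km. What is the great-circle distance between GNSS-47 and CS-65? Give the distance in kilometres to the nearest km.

Δφ = 18.8117°,  Δλ = 5.9159°
a = sin²(Δφ/2) + cos φ₁ cos φ₂ sin²(Δλ/2) = 0.029175
c = 2·arcsin(√a) = 0.343295 rad = 19.6693°
d = R·c = 6356.8 × 0.343295 = 2182.3 km

2182 km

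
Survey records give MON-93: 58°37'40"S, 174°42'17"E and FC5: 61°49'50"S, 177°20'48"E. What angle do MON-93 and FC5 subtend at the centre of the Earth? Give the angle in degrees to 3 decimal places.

3.460°

MON-93: φ = -58.62778°, λ = +174.70472°
FC5: φ = -61.83056°, λ = +177.34667°
Δφ = -3.2028°,  Δλ = 2.6419°
a = sin²(Δφ/2) + cos φ₁ cos φ₂ sin²(Δλ/2) = 0.000912
c = 2·arcsin(√a) = 0.060394 rad = 3.4603°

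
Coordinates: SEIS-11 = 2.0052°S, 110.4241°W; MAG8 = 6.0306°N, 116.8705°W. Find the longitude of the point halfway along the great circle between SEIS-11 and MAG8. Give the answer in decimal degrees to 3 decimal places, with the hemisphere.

113.639°W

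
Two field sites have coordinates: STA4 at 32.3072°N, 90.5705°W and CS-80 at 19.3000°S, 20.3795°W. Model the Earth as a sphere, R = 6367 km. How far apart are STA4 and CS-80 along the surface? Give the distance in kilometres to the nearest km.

Δφ = -51.6072°,  Δλ = 70.1910°
a = sin²(Δφ/2) + cos φ₁ cos φ₂ sin²(Δλ/2) = 0.453159
c = 2·arcsin(√a) = 1.476977 rad = 84.6246°
d = R·c = 6367 × 1.476977 = 9403.9 km

9404 km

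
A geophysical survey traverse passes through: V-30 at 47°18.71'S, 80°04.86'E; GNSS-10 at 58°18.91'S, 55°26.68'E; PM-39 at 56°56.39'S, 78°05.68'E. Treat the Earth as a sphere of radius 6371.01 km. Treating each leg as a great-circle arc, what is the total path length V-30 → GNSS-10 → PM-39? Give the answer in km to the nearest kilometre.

V-30: φ = -47.31183°, λ = +80.08100°
GNSS-10: φ = -58.31517°, λ = +55.44467°
PM-39: φ = -56.93983°, λ = +78.09467°
V-30→GNSS-10: c = 0.320116 rad, d = 2039.46 km
GNSS-10→PM-39: c = 0.211996 rad, d = 1350.63 km
Total = 2039.46 + 1350.63 = 3390.08 km

3390 km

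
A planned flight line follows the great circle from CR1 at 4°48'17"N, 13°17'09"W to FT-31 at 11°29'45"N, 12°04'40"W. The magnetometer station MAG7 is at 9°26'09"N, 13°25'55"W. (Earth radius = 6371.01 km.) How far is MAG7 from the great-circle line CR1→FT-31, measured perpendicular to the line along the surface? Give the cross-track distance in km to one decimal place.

CR1: φ = +4.80472°, λ = -13.28583°
FT-31: φ = +11.49583°, λ = -12.07778°
MAG7: φ = +9.43583°, λ = -13.43194°
δ₁₃ = central angle CR1→MAG7 = 0.080868 rad  (haversine)
θ₁₃ = bearing CR1→MAG7 = 358.215°,  θ₁₂ = bearing CR1→FT-31 = 10.053°
dₓₜ = R·arcsin(sin δ₁₃ · sin(θ₁₃ − θ₁₂)) = 6371.01·arcsin(0.08078·sin(348.162°)) = -105.581 km
|dₓₜ| = 105.581 km

105.6 km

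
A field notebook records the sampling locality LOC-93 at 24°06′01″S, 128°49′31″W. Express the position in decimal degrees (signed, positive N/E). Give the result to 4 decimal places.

lat: 24.1003° S → -24.1003°
lon: 128.8253° W → -128.8253°

-24.1003°, -128.8253°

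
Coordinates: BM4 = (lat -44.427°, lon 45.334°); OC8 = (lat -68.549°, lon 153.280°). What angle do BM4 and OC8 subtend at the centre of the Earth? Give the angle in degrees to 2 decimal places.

Δφ = -24.1220°,  Δλ = 107.9460°
a = sin²(Δφ/2) + cos φ₁ cos φ₂ sin²(Δλ/2) = 0.214480
c = 2·arcsin(√a) = 0.963023 rad = 55.1772°

55.18°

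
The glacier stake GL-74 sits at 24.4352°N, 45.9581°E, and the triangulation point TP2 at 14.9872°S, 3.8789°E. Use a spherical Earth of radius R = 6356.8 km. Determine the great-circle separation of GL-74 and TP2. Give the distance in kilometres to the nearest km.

Δφ = -39.4224°,  Δλ = -42.0792°
a = sin²(Δφ/2) + cos φ₁ cos φ₂ sin²(Δλ/2) = 0.227111
c = 2·arcsin(√a) = 0.993480 rad = 56.9222°
d = R·c = 6356.8 × 0.993480 = 6315.4 km

6315 km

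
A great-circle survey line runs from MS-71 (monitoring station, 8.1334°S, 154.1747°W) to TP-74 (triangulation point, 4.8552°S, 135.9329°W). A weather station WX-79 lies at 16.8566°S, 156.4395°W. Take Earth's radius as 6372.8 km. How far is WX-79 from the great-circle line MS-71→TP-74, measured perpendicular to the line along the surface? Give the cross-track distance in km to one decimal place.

δ₁₃ = central angle MS-71→WX-79 = 0.157053 rad  (haversine)
θ₁₃ = bearing MS-71→WX-79 = 193.993°,  θ₁₂ = bearing MS-71→TP-74 = 80.875°
dₓₜ = R·arcsin(sin δ₁₃ · sin(θ₁₃ − θ₁₂)) = 6372.8·arcsin(0.15641·sin(113.118°)) = 919.907 km
|dₓₜ| = 919.907 km

919.9 km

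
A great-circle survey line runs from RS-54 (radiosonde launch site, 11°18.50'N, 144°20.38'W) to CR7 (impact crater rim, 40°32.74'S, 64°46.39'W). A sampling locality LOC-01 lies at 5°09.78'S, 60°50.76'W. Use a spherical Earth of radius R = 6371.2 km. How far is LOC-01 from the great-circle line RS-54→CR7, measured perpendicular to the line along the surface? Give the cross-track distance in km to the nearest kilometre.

RS-54: φ = +11.30833°, λ = -144.33967°
CR7: φ = -40.54567°, λ = -64.77317°
LOC-01: φ = -5.16300°, λ = -60.84600°
δ₁₃ = central angle RS-54→LOC-01 = 1.477645 rad  (haversine)
θ₁₃ = bearing RS-54→LOC-01 = 96.364°,  θ₁₂ = bearing RS-54→CR7 = 131.639°
dₓₜ = R·arcsin(sin δ₁₃ · sin(θ₁₃ − θ₁₂)) = 6371.2·arcsin(0.99566·sin(-35.275°)) = -3902.968 km
|dₓₜ| = 3902.968 km

3903 km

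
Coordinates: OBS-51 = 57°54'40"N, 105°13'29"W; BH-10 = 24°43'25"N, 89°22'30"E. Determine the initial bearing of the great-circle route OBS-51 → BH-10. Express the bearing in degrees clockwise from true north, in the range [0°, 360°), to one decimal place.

346.7°

OBS-51: φ = +57.91111°, λ = -105.22472°
BH-10: φ = +24.72361°, λ = +89.37500°
Δλ = -165.4003°
y = sin Δλ · cos φ₂ = -0.228959
x = cos φ₁ sin φ₂ − sin φ₁ cos φ₂ cos Δλ = 0.966900
θ = atan2(y, x) = -13.3221° → 346.6779° (mod 360°)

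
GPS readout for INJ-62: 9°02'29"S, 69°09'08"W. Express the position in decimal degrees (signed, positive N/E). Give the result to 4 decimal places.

-9.0414°, -69.1522°

lat: 9.0414° S → -9.0414°
lon: 69.1522° W → -69.1522°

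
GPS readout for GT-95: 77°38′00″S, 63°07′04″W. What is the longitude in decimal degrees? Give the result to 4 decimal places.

63.1178°W

63° + 7′/60 + 4″/3600 = 63 + 0.11667 + 0.00111 = 63.1178°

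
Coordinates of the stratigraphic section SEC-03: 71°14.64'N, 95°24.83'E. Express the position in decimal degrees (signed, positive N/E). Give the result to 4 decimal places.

lat: 71.2440° N → +71.2440°
lon: 95.4138° E → +95.4138°

+71.2440°, +95.4138°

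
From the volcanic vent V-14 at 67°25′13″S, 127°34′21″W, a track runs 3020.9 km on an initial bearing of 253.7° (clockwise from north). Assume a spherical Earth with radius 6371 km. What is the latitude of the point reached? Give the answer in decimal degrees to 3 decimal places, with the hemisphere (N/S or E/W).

V-14: φ = -67.42028°, λ = -127.57250°
δ = d/R = 3020.9/6371 = 0.474164 rad
φ₂ = arcsin(sin φ₁ cos δ + cos φ₁ sin δ cos θ)
   = arcsin(-0.92335·0.88967 + 0.38397·0.45660·-0.28067) = -60.53818°
λ₂ = λ₁ + atan2(sin θ sin δ cos φ₁, cos δ − sin φ₁ sin φ₂) = 169.42581°

60.538°S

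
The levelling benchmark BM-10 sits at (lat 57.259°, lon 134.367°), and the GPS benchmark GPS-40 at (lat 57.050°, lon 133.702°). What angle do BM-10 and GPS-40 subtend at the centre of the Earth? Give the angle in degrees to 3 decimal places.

Δφ = -0.2090°,  Δλ = -0.6650°
a = sin²(Δφ/2) + cos φ₁ cos φ₂ sin²(Δλ/2) = 0.000013
c = 2·arcsin(√a) = 0.007276 rad = 0.4169°

0.417°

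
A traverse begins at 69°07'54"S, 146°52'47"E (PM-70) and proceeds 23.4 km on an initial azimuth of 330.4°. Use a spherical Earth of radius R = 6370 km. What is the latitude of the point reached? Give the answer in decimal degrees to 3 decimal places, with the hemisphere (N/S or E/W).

PM-70: φ = -69.13167°, λ = +146.87972°
δ = d/R = 23.4/6370 = 0.003673 rad
φ₂ = arcsin(sin φ₁ cos δ + cos φ₁ sin δ cos θ)
   = arcsin(-0.93440·0.99999 + 0.35622·0.00367·0.86949) = -68.94842°
λ₂ = λ₁ + atan2(sin θ sin δ cos φ₁, cos δ − sin φ₁ sin φ₂) = 146.59030°

68.948°S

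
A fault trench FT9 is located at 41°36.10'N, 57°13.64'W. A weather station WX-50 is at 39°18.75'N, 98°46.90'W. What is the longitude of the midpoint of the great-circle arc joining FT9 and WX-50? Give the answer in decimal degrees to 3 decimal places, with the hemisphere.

78.375°W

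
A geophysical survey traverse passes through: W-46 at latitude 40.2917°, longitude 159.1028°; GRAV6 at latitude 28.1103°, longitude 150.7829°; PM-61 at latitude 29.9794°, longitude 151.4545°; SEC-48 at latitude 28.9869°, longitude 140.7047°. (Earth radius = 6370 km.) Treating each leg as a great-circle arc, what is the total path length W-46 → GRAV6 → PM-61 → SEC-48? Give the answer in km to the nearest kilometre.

2817 km

W-46→GRAV6: c = 0.243899 rad, d = 1553.64 km
GRAV6→PM-61: c = 0.034193 rad, d = 217.81 km
PM-61→SEC-48: c = 0.164177 rad, d = 1045.81 km
Total = 1553.64 + 217.81 + 1045.81 = 2817.26 km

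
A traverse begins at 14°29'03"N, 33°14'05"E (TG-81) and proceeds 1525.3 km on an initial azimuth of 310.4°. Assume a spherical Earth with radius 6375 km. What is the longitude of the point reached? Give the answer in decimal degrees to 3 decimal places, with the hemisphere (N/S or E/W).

TG-81: φ = +14.48417°, λ = +33.23472°
δ = d/R = 1525.3/6375 = 0.239263 rad
φ₂ = arcsin(sin φ₁ cos δ + cos φ₁ sin δ cos θ)
   = arcsin(0.25011·0.97151 + 0.96822·0.23699·0.64812) = 23.06040°
λ₂ = λ₁ + atan2(sin θ sin δ cos φ₁, cos δ − sin φ₁ sin φ₂) = 21.92293°

21.923°E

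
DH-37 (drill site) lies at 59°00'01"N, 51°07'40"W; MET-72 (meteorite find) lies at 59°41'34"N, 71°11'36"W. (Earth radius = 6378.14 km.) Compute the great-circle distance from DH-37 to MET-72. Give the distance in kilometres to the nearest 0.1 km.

1137.1 km

DH-37: φ = +59.00028°, λ = -51.12778°
MET-72: φ = +59.69278°, λ = -71.19333°
Δφ = 0.6925°,  Δλ = -20.0656°
a = sin²(Δφ/2) + cos φ₁ cos φ₂ sin²(Δλ/2) = 0.007925
c = 2·arcsin(√a) = 0.178276 rad = 10.2145°
d = R·c = 6378.14 × 0.178276 = 1137.1 km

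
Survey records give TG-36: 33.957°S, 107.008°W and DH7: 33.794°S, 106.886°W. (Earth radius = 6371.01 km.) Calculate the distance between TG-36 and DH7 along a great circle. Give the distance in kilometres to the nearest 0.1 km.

Δφ = 0.1630°,  Δλ = 0.1220°
a = sin²(Δφ/2) + cos φ₁ cos φ₂ sin²(Δλ/2) = 0.000003
c = 2·arcsin(√a) = 0.003349 rad = 0.1919°
d = R·c = 6371.01 × 0.003349 = 21.3 km

21.3 km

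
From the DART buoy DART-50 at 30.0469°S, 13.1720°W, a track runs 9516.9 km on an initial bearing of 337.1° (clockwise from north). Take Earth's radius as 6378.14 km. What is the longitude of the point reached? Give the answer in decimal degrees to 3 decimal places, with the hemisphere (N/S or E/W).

49.484°W

δ = d/R = 9516.9/6378.14 = 1.492112 rad
φ₂ = arcsin(sin φ₁ cos δ + cos φ₁ sin δ cos θ)
   = arcsin(-0.50071·0.07860 + 0.86562·0.99691·0.92119) = 49.07505°
λ₂ = λ₁ + atan2(sin θ sin δ cos φ₁, cos δ − sin φ₁ sin φ₂) = -49.48394°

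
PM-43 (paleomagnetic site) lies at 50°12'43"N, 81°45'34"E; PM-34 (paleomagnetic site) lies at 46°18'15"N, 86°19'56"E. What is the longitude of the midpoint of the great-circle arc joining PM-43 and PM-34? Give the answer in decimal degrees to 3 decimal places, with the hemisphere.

84.133°E

PM-43: φ = +50.21194°, λ = +81.75944°
PM-34: φ = +46.30417°, λ = +86.33222°
Bx = cos φ₂ cos Δλ = 0.688631,  By = cos φ₂ sin Δλ = 0.055077
φₘ = atan2(sin φ₁ + sin φ₂, √((cos φ₁ + Bx)² + By²)) = 48.28069°
λₘ = λ₁ + atan2(By, cos φ₁ + Bx) = 84.13330°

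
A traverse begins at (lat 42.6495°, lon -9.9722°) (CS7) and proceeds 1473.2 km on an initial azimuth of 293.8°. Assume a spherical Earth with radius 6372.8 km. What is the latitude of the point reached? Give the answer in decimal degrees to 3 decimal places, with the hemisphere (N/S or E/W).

46.677°N

δ = d/R = 1473.2/6372.8 = 0.231170 rad
φ₂ = arcsin(sin φ₁ cos δ + cos φ₁ sin δ cos θ)
   = arcsin(0.67751·0.97340 + 0.73551·0.22912·0.40355) = 46.67670°
λ₂ = λ₁ + atan2(sin θ sin δ cos φ₁, cos δ − sin φ₁ sin φ₂) = -27.76259°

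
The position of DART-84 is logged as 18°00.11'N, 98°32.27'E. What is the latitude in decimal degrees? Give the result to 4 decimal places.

18.0018°N

18° + 0.11′/60 = 18 + 0.00183 = 18.0018°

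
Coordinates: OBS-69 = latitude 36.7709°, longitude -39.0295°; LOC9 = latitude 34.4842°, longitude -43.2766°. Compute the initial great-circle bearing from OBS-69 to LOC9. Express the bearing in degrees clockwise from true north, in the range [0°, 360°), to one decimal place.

Δλ = -4.2471°
y = sin Δλ · cos φ₂ = -0.061045
x = cos φ₁ sin φ₂ − sin φ₁ cos φ₂ cos Δλ = -0.038545
θ = atan2(y, x) = -122.2691° → 237.7309° (mod 360°)

237.7°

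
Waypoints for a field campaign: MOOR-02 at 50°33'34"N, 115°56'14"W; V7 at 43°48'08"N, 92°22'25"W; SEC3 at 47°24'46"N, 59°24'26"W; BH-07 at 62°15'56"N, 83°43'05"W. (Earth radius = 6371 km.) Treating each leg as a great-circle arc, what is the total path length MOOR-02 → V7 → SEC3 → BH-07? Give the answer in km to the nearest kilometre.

MOOR-02: φ = +50.55944°, λ = -115.93722°
V7: φ = +43.80222°, λ = -92.37361°
SEC3: φ = +47.41278°, λ = -59.40722°
BH-07: φ = +62.26556°, λ = -83.71806°
MOOR-02→V7: c = 0.301735 rad, d = 1922.35 km
V7→SEC3: c = 0.404303 rad, d = 2575.81 km
SEC3→BH-07: c = 0.352067 rad, d = 2243.02 km
Total = 1922.35 + 2575.81 + 2243.02 = 6741.18 km

6741 km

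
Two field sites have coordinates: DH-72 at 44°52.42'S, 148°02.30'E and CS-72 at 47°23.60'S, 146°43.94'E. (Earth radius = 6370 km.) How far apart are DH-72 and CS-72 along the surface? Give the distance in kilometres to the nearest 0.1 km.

DH-72: φ = -44.87367°, λ = +148.03833°
CS-72: φ = -47.39333°, λ = +146.73233°
Δφ = -2.5197°,  Δλ = -1.3060°
a = sin²(Δφ/2) + cos φ₁ cos φ₂ sin²(Δλ/2) = 0.000546
c = 2·arcsin(√a) = 0.046725 rad = 2.6772°
d = R·c = 6370 × 0.046725 = 297.6 km

297.6 km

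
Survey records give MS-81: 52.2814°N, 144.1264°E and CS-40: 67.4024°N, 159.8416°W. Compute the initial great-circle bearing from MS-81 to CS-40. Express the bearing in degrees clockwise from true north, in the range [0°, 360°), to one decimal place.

38.9°

Δλ = 56.0320°
y = sin Δλ · cos φ₂ = 0.318683
x = cos φ₁ sin φ₂ − sin φ₁ cos φ₂ cos Δλ = 0.394985
θ = atan2(y, x) = 38.8974° → 38.8974° (mod 360°)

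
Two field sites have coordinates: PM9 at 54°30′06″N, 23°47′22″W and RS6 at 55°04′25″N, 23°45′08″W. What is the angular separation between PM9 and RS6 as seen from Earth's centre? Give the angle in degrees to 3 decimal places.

0.572°

PM9: φ = +54.50167°, λ = -23.78944°
RS6: φ = +55.07361°, λ = -23.75222°
Δφ = 0.5719°,  Δλ = 0.0372°
a = sin²(Δφ/2) + cos φ₁ cos φ₂ sin²(Δλ/2) = 0.000025
c = 2·arcsin(√a) = 0.009989 rad = 0.5723°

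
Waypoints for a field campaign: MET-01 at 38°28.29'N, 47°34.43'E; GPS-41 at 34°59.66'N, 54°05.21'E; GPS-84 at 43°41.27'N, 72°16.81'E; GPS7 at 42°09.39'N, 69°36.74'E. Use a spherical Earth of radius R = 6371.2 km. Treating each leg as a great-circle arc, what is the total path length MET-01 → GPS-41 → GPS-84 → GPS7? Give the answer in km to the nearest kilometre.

2806 km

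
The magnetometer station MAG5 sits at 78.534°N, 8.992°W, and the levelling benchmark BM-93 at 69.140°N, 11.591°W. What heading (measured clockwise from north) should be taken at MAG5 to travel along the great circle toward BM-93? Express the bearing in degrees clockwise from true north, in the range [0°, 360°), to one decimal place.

Δλ = -2.5990°
y = sin Δλ · cos φ₂ = -0.016147
x = cos φ₁ sin φ₂ − sin φ₁ cos φ₂ cos Δλ = -0.162864
θ = atan2(y, x) = -174.3380° → 185.6620° (mod 360°)

185.7°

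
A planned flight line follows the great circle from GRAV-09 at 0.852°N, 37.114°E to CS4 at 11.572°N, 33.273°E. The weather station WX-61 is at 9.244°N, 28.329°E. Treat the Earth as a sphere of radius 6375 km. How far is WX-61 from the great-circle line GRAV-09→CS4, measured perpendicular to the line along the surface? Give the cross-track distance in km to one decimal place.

δ₁₃ = central angle GRAV-09→WX-61 = 0.211511 rad  (haversine)
θ₁₃ = bearing GRAV-09→WX-61 = 314.107°,  θ₁₂ = bearing GRAV-09→CS4 = 340.570°
dₓₜ = R·arcsin(sin δ₁₃ · sin(θ₁₃ − θ₁₂)) = 6375·arcsin(0.20994·sin(-26.463°)) = -597.262 km
|dₓₜ| = 597.262 km

597.3 km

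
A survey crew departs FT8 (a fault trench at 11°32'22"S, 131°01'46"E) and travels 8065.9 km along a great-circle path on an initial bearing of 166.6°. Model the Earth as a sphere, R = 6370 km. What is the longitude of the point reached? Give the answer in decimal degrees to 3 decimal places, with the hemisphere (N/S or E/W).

165.043°W

FT8: φ = -11.53944°, λ = +131.02944°
δ = d/R = 8065.9/6370 = 1.266232 rad
φ₂ = arcsin(sin φ₁ cos δ + cos φ₁ sin δ cos θ)
   = arcsin(-0.20004·0.29988 + 0.97979·0.95398·-0.97278) = -75.75146°
λ₂ = λ₁ + atan2(sin θ sin δ cos φ₁, cos δ − sin φ₁ sin φ₂) = -165.04296°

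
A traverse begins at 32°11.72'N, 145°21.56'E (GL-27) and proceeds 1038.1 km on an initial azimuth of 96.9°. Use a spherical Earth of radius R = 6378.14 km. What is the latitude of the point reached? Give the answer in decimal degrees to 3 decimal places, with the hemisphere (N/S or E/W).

30.617°N

GL-27: φ = +32.19533°, λ = +145.35933°
δ = d/R = 1038.1/6378.14 = 0.162759 rad
φ₂ = arcsin(sin φ₁ cos δ + cos φ₁ sin δ cos θ)
   = arcsin(0.53281·0.98678 + 0.84624·0.16204·-0.12014) = 30.61668°
λ₂ = λ₁ + atan2(sin θ sin δ cos φ₁, cos δ − sin φ₁ sin φ₂) = 156.13281°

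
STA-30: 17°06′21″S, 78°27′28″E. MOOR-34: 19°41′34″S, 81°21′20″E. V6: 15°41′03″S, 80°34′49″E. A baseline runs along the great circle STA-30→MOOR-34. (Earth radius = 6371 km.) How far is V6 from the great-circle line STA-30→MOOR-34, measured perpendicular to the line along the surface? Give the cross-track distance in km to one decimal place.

STA-30: φ = -17.10583°, λ = +78.45778°
MOOR-34: φ = -19.69278°, λ = +81.35556°
V6: φ = -15.68417°, λ = +80.58028°
δ₁₃ = central angle STA-30→V6 = 0.043342 rad  (haversine)
θ₁₃ = bearing STA-30→V6 = 55.381°,  θ₁₂ = bearing STA-30→MOOR-34 = 133.703°
dₓₜ = R·arcsin(sin δ₁₃ · sin(θ₁₃ − θ₁₂)) = 6371·arcsin(0.04333·sin(-78.322°)) = -270.414 km
|dₓₜ| = 270.414 km

270.4 km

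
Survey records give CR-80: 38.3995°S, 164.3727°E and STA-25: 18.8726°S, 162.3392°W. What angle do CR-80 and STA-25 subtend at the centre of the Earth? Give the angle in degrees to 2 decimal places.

34.83°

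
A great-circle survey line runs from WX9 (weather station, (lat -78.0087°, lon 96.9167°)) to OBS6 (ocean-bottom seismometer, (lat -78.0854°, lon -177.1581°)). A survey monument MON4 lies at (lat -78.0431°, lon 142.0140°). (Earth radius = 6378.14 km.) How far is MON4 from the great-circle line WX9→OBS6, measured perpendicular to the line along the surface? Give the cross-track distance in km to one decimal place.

350.0 km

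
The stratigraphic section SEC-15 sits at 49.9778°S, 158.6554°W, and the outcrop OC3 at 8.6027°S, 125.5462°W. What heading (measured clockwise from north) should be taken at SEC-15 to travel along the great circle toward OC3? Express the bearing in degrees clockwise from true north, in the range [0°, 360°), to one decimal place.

45.1°

Δλ = 33.1092°
y = sin Δλ · cos φ₂ = 0.540091
x = cos φ₁ sin φ₂ − sin φ₁ cos φ₂ cos Δλ = 0.538043
θ = atan2(y, x) = 45.1088° → 45.1088° (mod 360°)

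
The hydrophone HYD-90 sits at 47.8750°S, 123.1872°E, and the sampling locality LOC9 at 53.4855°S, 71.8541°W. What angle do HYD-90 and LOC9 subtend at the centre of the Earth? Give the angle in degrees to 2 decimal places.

Δφ = -5.6105°,  Δλ = 164.9587°
a = sin²(Δφ/2) + cos φ₁ cos φ₂ sin²(Δλ/2) = 0.394672
c = 2·arcsin(√a) = 1.358551 rad = 77.8392°

77.84°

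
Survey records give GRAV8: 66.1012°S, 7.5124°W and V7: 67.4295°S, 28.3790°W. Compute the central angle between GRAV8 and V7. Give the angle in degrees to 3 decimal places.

Δφ = -1.3283°,  Δλ = -20.8666°
a = sin²(Δφ/2) + cos φ₁ cos φ₂ sin²(Δλ/2) = 0.005234
c = 2·arcsin(√a) = 0.144814 rad = 8.2972°

8.297°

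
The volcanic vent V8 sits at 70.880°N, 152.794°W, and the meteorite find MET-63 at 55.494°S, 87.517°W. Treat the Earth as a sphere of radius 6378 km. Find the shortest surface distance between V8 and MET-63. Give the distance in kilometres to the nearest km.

Δφ = -126.3740°,  Δλ = 65.2770°
a = sin²(Δφ/2) + cos φ₁ cos φ₂ sin²(Δλ/2) = 0.850501
c = 2·arcsin(√a) = 2.347599 rad = 134.5075°
d = R·c = 6378 × 2.347599 = 14973.0 km

14973 km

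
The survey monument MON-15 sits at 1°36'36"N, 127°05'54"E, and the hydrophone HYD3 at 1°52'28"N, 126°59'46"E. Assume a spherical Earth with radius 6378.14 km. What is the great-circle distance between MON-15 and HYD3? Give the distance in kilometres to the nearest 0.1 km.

31.6 km

MON-15: φ = +1.61000°, λ = +127.09833°
HYD3: φ = +1.87444°, λ = +126.99611°
Δφ = 0.2644°,  Δλ = -0.1022°
a = sin²(Δφ/2) + cos φ₁ cos φ₂ sin²(Δλ/2) = 0.000006
c = 2·arcsin(√a) = 0.004948 rad = 0.2835°
d = R·c = 6378.14 × 0.004948 = 31.6 km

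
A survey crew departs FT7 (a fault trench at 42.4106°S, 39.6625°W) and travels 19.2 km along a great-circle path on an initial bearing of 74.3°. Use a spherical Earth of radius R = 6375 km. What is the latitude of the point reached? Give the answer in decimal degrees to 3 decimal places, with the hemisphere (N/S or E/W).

42.364°S

δ = d/R = 19.2/6375 = 0.003012 rad
φ₂ = arcsin(sin φ₁ cos δ + cos φ₁ sin δ cos θ)
   = arcsin(-0.67444·1.00000 + 0.73833·0.00301·0.27060) = -42.36369°
λ₂ = λ₁ + atan2(sin θ sin δ cos φ₁, cos δ − sin φ₁ sin φ₂) = -39.43767°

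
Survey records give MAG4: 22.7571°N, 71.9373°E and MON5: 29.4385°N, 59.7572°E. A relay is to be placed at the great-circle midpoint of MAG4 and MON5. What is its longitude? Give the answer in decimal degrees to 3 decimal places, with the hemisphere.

Bx = cos φ₂ cos Δλ = 0.851279,  By = cos φ₂ sin Δλ = -0.183744
φₘ = atan2(sin φ₁ + sin φ₂, √((cos φ₁ + Bx)² + By²)) = 26.22602°
λₘ = λ₁ + atan2(By, cos φ₁ + Bx) = 66.02204°

66.022°E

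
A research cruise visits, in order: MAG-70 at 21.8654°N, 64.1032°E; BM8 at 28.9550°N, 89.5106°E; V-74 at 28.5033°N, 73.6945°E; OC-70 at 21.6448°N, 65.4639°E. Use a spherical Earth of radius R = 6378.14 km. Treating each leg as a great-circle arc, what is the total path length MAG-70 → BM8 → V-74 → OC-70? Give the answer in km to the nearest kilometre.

MAG-70→BM8: c = 0.418222 rad, d = 2667.48 km
BM8→V-74: c = 0.242011 rad, d = 1543.58 km
V-74→OC-70: c = 0.176691 rad, d = 1126.96 km
Total = 2667.48 + 1543.58 + 1126.96 = 5338.02 km

5338 km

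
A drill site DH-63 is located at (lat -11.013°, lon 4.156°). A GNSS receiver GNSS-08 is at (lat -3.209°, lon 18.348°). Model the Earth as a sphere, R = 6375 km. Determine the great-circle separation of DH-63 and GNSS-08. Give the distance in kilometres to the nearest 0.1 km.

Δφ = 7.8040°,  Δλ = 14.1920°
a = sin²(Δφ/2) + cos φ₁ cos φ₂ sin²(Δλ/2) = 0.019587
c = 2·arcsin(√a) = 0.280825 rad = 16.0901°
d = R·c = 6375 × 0.280825 = 1790.3 km

1790.3 km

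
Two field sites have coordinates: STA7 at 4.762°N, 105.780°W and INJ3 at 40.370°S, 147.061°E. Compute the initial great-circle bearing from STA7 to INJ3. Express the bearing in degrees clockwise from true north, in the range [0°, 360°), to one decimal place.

Δλ = -107.1590°
y = sin Δλ · cos φ₂ = -0.727966
x = cos φ₁ sin φ₂ − sin φ₁ cos φ₂ cos Δλ = -0.626825
θ = atan2(y, x) = -130.7305° → 229.2695° (mod 360°)

229.3°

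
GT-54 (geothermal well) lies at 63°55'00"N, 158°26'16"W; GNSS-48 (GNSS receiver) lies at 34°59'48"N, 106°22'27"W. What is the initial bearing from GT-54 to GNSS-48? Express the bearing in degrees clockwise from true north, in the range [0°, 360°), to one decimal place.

107.2°

GT-54: φ = +63.91667°, λ = -158.43778°
GNSS-48: φ = +34.99667°, λ = -106.37417°
Δλ = 52.0636°
y = sin Δλ · cos φ₂ = 0.646086
x = cos φ₁ sin φ₂ − sin φ₁ cos φ₂ cos Δλ = -0.200165
θ = atan2(y, x) = 107.2136° → 107.2136° (mod 360°)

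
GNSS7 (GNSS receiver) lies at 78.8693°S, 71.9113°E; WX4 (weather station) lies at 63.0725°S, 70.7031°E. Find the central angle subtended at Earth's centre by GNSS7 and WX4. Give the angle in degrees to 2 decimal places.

Δφ = 15.7968°,  Δλ = -1.2082°
a = sin²(Δφ/2) + cos φ₁ cos φ₂ sin²(Δλ/2) = 0.018893
c = 2·arcsin(√a) = 0.275778 rad = 15.8009°

15.80°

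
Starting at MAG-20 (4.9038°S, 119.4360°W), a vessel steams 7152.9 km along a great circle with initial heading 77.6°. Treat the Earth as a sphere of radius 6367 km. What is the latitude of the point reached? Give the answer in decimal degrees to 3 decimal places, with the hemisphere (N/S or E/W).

8.970°N

δ = d/R = 7152.9/6367 = 1.123433 rad
φ₂ = arcsin(sin φ₁ cos δ + cos φ₁ sin δ cos θ)
   = arcsin(-0.08548·0.43259 + 0.99634·0.90159·0.21474) = 8.96991°
λ₂ = λ₁ + atan2(sin θ sin δ cos φ₁, cos δ − sin φ₁ sin φ₂) = -56.37857°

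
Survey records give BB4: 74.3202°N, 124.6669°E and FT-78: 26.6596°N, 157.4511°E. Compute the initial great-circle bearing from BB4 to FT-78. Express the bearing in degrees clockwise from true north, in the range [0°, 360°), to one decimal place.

141.2°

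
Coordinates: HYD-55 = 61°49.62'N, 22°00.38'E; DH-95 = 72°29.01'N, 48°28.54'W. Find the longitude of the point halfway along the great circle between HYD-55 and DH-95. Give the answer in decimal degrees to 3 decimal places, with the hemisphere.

HYD-55: φ = +61.82700°, λ = +22.00633°
DH-95: φ = +72.48350°, λ = -48.47567°
Bx = cos φ₂ cos Δλ = 0.100558,  By = cos φ₂ sin Δλ = -0.283685
φₘ = atan2(sin φ₁ + sin φ₂, √((cos φ₁ + Bx)² + By²)) = 70.79899°
λₘ = λ₁ + atan2(By, cos φ₁ + Bx) = -4.34527°

4.345°W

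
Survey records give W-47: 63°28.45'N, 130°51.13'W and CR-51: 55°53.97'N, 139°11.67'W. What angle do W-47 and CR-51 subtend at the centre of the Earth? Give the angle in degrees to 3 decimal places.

8.650°

W-47: φ = +63.47417°, λ = -130.85217°
CR-51: φ = +55.89950°, λ = -139.19450°
Δφ = -7.5747°,  Δλ = -8.3423°
a = sin²(Δφ/2) + cos φ₁ cos φ₂ sin²(Δλ/2) = 0.005688
c = 2·arcsin(√a) = 0.150977 rad = 8.6504°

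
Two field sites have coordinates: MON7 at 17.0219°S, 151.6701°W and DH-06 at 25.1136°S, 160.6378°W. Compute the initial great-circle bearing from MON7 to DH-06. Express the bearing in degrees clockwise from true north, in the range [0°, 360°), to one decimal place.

224.4°

Δλ = -8.9677°
y = sin Δλ · cos φ₂ = -0.141142
x = cos φ₁ sin φ₂ − sin φ₁ cos φ₂ cos Δλ = -0.143998
θ = atan2(y, x) = -135.5738° → 224.4262° (mod 360°)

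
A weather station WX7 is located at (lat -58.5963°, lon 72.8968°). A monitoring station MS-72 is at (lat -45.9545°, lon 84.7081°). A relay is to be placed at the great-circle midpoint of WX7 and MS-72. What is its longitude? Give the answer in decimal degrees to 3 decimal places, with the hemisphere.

79.651°E

Bx = cos φ₂ cos Δλ = 0.680509,  By = cos φ₂ sin Δλ = 0.142306
φₘ = atan2(sin φ₁ + sin φ₂, √((cos φ₁ + Bx)² + By²)) = -52.41982°
λₘ = λ₁ + atan2(By, cos φ₁ + Bx) = 79.65104°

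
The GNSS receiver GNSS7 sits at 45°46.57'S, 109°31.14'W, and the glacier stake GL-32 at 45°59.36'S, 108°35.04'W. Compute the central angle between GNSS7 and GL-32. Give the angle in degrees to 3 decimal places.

GNSS7: φ = -45.77617°, λ = -109.51900°
GL-32: φ = -45.98933°, λ = -108.58400°
Δφ = -0.2132°,  Δλ = 0.9350°
a = sin²(Δφ/2) + cos φ₁ cos φ₂ sin²(Δλ/2) = 0.000036
c = 2·arcsin(√a) = 0.011954 rad = 0.6849°

0.685°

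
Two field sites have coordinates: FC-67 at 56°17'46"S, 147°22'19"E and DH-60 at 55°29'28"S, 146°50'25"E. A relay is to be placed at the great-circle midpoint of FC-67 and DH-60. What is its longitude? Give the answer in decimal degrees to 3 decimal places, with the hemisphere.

FC-67: φ = -56.29611°, λ = +147.37194°
DH-60: φ = -55.49111°, λ = +146.84028°
Bx = cos φ₂ cos Δλ = 0.566510,  By = cos φ₂ sin Δλ = -0.005257
φₘ = atan2(sin φ₁ + sin φ₂, √((cos φ₁ + Bx)² + By²)) = -55.89390°
λₘ = λ₁ + atan2(By, cos φ₁ + Bx) = 147.10335°

147.103°E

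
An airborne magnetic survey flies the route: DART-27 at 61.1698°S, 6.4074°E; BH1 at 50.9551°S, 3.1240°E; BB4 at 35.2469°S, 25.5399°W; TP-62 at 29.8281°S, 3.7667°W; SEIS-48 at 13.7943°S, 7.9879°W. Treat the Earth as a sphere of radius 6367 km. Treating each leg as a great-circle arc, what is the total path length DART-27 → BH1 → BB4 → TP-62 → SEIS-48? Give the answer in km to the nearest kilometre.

7986 km

DART-27→BH1: c = 0.181070 rad, d = 1152.87 km
BH1→BB4: c = 0.451928 rad, d = 2877.42 km
BB4→TP-62: c = 0.333240 rad, d = 2121.74 km
TP-62→SEIS-48: c = 0.288001 rad, d = 1833.70 km
Total = 1152.87 + 2877.42 + 2121.74 + 1833.70 = 7985.74 km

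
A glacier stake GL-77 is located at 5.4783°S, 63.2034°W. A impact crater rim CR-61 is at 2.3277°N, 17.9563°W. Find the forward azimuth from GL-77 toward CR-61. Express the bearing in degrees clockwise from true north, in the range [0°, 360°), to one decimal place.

Δλ = 45.2471°
y = sin Δλ · cos φ₂ = 0.709564
x = cos φ₁ sin φ₂ − sin φ₁ cos φ₂ cos Δλ = 0.107589
θ = atan2(y, x) = 81.3781° → 81.3781° (mod 360°)

81.4°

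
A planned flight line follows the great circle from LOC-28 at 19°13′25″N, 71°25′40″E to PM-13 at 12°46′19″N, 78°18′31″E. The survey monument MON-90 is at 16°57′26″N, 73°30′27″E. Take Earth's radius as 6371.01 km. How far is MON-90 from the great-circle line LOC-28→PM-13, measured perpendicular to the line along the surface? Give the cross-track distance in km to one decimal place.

LOC-28: φ = +19.22361°, λ = +71.42778°
PM-13: φ = +12.77194°, λ = +78.30861°
MON-90: φ = +16.95722°, λ = +73.50750°
δ₁₃ = central angle LOC-28→MON-90 = 0.052488 rad  (haversine)
θ₁₃ = bearing LOC-28→MON-90 = 138.575°,  θ₁₂ = bearing LOC-28→PM-13 = 133.286°
dₓₜ = R·arcsin(sin δ₁₃ · sin(θ₁₃ − θ₁₂)) = 6371.01·arcsin(0.05246·sin(5.288°)) = 30.807 km
|dₓₜ| = 30.807 km

30.8 km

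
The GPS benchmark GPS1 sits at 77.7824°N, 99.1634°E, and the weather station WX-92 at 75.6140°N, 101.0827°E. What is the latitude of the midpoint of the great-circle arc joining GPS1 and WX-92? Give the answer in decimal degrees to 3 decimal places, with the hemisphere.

76.700°N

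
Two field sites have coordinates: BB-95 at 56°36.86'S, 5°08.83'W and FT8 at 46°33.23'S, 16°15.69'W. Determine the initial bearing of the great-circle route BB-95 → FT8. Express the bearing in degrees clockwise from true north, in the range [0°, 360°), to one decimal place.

321.0°

BB-95: φ = -56.61433°, λ = -5.14717°
FT8: φ = -46.55383°, λ = -16.26150°
Δλ = -11.1143°
y = sin Δλ · cos φ₂ = -0.132561
x = cos φ₁ sin φ₂ − sin φ₁ cos φ₂ cos Δλ = 0.163919
θ = atan2(y, x) = -38.9625° → 321.0375° (mod 360°)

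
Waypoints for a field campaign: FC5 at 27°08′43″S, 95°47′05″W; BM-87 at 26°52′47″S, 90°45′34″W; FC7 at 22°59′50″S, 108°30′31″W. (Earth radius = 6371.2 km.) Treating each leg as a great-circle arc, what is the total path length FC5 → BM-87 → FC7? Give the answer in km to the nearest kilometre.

2338 km

FC5: φ = -27.14528°, λ = -95.78472°
BM-87: φ = -26.87972°, λ = -90.75944°
FC7: φ = -22.99722°, λ = -108.50861°
FC5→BM-87: c = 0.078271 rad, d = 498.68 km
BM-87→FC7: c = 0.288673 rad, d = 1839.20 km
Total = 498.68 + 1839.20 = 2337.88 km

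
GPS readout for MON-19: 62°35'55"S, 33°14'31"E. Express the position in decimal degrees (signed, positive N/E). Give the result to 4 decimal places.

lat: 62.5986° S → -62.5986°
lon: 33.2419° E → +33.2419°

-62.5986°, +33.2419°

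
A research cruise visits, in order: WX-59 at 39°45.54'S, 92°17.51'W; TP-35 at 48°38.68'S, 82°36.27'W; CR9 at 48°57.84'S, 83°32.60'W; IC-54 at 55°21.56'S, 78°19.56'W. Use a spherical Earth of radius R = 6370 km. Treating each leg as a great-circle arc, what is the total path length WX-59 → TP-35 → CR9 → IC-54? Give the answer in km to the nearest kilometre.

WX-59: φ = -39.75900°, λ = -92.29183°
TP-35: φ = -48.64467°, λ = -82.60450°
CR9: φ = -48.96400°, λ = -83.54333°
IC-54: φ = -55.35933°, λ = -78.32600°
WX-59→TP-35: c = 0.196500 rad, d = 1251.71 km
TP-35→CR9: c = 0.012146 rad, d = 77.37 km
CR9→IC-54: c = 0.124734 rad, d = 794.55 km
Total = 1251.71 + 77.37 + 794.55 = 2123.63 km

2124 km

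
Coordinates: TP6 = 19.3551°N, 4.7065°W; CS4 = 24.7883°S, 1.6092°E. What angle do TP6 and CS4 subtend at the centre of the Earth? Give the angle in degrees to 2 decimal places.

44.57°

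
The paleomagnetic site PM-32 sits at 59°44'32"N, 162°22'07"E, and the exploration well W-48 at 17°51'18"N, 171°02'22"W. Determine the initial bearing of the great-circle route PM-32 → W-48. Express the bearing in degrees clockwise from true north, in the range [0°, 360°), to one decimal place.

143.7°

PM-32: φ = +59.74222°, λ = +162.36861°
W-48: φ = +17.85500°, λ = -171.03944°
Δλ = 26.5919°
y = sin Δλ · cos φ₂ = 0.426073
x = cos φ₁ sin φ₂ − sin φ₁ cos φ₂ cos Δλ = -0.580696
θ = atan2(y, x) = 143.7314° → 143.7314° (mod 360°)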